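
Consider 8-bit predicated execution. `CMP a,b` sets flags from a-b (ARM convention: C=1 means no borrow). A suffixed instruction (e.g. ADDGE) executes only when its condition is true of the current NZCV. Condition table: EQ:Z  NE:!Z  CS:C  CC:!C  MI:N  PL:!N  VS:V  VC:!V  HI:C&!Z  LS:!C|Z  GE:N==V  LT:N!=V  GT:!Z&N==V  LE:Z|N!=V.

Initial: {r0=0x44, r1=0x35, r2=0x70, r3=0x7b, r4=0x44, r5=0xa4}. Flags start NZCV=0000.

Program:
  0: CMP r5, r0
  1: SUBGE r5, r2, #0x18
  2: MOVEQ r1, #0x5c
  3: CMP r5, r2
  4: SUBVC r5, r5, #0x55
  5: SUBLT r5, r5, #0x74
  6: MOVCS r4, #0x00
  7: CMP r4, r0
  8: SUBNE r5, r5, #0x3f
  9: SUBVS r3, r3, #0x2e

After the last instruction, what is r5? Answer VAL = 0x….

0: ✓ CMP  NZCV=0011
1: · SUBGE
2: · MOVEQ
3: ✓ CMP  NZCV=0011
4: · SUBVC
5: ✓ SUBLT  r5←0x30
6: ✓ MOVCS  r4←0x00
7: ✓ CMP  NZCV=1000
8: ✓ SUBNE  r5←0xf1
9: · SUBVS

VAL = 0xf1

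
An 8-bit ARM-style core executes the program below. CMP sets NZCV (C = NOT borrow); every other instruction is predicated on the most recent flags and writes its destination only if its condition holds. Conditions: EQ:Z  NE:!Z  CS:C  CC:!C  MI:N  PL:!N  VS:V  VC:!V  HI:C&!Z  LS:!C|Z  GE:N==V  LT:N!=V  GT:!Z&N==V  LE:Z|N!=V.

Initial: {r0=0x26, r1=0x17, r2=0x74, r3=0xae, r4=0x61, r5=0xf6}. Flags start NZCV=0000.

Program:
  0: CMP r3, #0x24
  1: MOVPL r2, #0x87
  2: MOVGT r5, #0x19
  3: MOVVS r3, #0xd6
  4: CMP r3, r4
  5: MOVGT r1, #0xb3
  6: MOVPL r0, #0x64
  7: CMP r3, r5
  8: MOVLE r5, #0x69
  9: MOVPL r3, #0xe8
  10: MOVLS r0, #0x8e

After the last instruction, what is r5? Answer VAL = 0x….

[0] flags=1010 → (cmp)
[1] flags=1010 PL?F → skip
[2] flags=1010 GT?F → skip
[3] flags=1010 VS?F → skip
[4] flags=0011 → (cmp)
[5] flags=0011 GT?F → skip
[6] flags=0011 PL?T → r0=0x64
[7] flags=1000 → (cmp)
[8] flags=1000 LE?T → r5=0x69
[9] flags=1000 PL?F → skip
[10] flags=1000 LS?T → r0=0x8e

VAL = 0x69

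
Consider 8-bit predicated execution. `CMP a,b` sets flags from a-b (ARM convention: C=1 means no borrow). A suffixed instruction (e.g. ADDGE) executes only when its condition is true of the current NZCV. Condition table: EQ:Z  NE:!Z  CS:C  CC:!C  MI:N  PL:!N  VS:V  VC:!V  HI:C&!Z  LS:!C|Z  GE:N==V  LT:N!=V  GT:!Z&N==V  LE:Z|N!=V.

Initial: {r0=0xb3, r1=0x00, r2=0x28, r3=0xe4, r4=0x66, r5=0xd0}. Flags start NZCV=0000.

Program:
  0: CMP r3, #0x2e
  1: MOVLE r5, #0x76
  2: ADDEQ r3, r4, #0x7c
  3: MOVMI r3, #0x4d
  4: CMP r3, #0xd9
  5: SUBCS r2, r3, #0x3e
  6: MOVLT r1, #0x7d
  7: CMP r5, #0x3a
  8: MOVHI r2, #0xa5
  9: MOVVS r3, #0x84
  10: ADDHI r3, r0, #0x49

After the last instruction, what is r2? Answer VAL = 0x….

[0] flags=1010 → (cmp)
[1] flags=1010 LE?T → r5=0x76
[2] flags=1010 EQ?F → skip
[3] flags=1010 MI?T → r3=0x4d
[4] flags=0000 → (cmp)
[5] flags=0000 CS?F → skip
[6] flags=0000 LT?F → skip
[7] flags=0010 → (cmp)
[8] flags=0010 HI?T → r2=0xa5
[9] flags=0010 VS?F → skip
[10] flags=0010 HI?T → r3=0xfc

VAL = 0xa5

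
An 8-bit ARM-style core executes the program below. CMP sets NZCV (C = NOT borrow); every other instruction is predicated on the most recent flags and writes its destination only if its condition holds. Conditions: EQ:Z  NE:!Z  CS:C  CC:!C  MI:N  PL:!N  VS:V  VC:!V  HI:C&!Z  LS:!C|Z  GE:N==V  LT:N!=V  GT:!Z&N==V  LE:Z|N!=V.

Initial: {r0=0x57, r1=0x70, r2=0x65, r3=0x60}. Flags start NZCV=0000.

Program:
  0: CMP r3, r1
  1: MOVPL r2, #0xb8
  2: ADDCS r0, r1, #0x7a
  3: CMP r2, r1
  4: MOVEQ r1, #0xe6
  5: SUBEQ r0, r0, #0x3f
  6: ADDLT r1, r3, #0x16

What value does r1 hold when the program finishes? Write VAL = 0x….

VAL = 0x76

0: ✓ CMP  NZCV=1000
1: · MOVPL
2: · ADDCS
3: ✓ CMP  NZCV=1000
4: · MOVEQ
5: · SUBEQ
6: ✓ ADDLT  r1←0x76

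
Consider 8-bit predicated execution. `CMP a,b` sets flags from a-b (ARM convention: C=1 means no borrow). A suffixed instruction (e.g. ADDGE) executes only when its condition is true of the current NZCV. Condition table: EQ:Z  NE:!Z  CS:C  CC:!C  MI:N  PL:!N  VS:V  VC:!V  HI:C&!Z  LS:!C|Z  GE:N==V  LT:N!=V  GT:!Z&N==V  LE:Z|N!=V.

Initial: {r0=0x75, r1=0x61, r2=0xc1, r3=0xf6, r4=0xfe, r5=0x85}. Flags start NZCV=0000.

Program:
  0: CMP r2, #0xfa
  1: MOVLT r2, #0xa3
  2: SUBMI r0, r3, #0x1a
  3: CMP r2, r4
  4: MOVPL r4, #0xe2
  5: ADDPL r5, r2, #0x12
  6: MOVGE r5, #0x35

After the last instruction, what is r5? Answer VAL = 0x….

VAL = 0x85

[0] flags=1000 → (cmp)
[1] flags=1000 LT?T → r2=0xa3
[2] flags=1000 MI?T → r0=0xdc
[3] flags=1000 → (cmp)
[4] flags=1000 PL?F → skip
[5] flags=1000 PL?F → skip
[6] flags=1000 GE?F → skip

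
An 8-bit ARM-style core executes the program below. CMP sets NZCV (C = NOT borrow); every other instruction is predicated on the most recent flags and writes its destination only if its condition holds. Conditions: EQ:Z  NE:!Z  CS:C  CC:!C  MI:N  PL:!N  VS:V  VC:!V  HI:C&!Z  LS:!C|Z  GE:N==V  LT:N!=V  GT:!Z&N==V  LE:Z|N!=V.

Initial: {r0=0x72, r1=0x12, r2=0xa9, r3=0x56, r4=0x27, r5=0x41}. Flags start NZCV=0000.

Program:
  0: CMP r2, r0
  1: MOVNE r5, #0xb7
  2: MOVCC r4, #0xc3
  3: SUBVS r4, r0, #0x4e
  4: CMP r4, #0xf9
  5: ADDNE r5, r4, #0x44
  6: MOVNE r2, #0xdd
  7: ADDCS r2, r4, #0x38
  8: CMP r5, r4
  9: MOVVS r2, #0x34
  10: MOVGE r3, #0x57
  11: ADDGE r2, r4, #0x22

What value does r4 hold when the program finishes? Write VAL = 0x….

VAL = 0x24

0: ✓ CMP  NZCV=0011
1: ✓ MOVNE  r5←0xb7
2: · MOVCC
3: ✓ SUBVS  r4←0x24
4: ✓ CMP  NZCV=0000
5: ✓ ADDNE  r5←0x68
6: ✓ MOVNE  r2←0xdd
7: · ADDCS
8: ✓ CMP  NZCV=0010
9: · MOVVS
10: ✓ MOVGE  r3←0x57
11: ✓ ADDGE  r2←0x46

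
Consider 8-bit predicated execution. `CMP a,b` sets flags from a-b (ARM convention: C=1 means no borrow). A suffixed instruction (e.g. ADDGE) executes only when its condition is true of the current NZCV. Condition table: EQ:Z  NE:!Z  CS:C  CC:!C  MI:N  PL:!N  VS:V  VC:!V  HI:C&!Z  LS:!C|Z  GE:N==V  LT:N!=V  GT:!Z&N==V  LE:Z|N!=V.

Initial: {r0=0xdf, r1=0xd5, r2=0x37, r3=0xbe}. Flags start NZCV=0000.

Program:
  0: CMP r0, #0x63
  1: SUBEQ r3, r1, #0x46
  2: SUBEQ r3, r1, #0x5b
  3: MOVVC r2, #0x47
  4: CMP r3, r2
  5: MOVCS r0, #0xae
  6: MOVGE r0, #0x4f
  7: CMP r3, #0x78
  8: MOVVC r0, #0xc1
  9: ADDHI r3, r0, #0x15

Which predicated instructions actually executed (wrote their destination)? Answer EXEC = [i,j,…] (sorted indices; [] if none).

[0] flags=0011 → (cmp)
[1] flags=0011 EQ?F → skip
[2] flags=0011 EQ?F → skip
[3] flags=0011 VC?F → skip
[4] flags=1010 → (cmp)
[5] flags=1010 CS?T → r0=0xae
[6] flags=1010 GE?F → skip
[7] flags=0011 → (cmp)
[8] flags=0011 VC?F → skip
[9] flags=0011 HI?T → r3=0xc3

EXEC = [5,9]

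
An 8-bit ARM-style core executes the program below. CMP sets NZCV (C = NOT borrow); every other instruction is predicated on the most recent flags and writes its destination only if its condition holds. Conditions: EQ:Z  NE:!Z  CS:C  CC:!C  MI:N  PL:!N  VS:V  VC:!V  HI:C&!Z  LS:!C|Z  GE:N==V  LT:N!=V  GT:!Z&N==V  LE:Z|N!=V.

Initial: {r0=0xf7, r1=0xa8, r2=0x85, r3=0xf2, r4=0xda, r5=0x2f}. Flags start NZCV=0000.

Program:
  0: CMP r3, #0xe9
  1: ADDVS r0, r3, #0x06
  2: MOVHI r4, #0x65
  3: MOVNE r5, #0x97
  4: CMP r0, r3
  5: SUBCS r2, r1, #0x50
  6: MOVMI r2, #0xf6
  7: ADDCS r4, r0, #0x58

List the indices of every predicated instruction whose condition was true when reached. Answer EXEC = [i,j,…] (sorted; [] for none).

EXEC = [2,3,5,7]

0: ✓ CMP  NZCV=0010
1: · ADDVS
2: ✓ MOVHI  r4←0x65
3: ✓ MOVNE  r5←0x97
4: ✓ CMP  NZCV=0010
5: ✓ SUBCS  r2←0x58
6: · MOVMI
7: ✓ ADDCS  r4←0x4f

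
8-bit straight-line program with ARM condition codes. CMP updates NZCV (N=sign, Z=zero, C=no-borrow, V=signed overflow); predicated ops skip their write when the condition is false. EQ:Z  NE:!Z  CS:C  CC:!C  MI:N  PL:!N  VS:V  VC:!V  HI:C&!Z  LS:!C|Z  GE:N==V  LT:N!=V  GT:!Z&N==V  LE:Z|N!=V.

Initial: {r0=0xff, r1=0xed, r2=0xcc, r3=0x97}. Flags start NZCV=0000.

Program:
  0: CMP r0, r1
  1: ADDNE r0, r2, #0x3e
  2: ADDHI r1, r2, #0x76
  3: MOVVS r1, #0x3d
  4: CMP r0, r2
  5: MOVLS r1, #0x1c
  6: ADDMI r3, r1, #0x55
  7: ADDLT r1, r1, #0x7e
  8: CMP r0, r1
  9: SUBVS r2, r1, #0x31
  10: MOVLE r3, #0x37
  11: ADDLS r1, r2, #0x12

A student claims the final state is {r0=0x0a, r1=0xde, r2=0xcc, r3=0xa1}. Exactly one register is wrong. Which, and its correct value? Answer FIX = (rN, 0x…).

FIX = (r3, 0x37)

0: ✓ CMP  NZCV=0010
1: ✓ ADDNE  r0←0x0a
2: ✓ ADDHI  r1←0x42
3: · MOVVS
4: ✓ CMP  NZCV=0000
5: ✓ MOVLS  r1←0x1c
6: · ADDMI
7: · ADDLT
8: ✓ CMP  NZCV=1000
9: · SUBVS
10: ✓ MOVLE  r3←0x37
11: ✓ ADDLS  r1←0xde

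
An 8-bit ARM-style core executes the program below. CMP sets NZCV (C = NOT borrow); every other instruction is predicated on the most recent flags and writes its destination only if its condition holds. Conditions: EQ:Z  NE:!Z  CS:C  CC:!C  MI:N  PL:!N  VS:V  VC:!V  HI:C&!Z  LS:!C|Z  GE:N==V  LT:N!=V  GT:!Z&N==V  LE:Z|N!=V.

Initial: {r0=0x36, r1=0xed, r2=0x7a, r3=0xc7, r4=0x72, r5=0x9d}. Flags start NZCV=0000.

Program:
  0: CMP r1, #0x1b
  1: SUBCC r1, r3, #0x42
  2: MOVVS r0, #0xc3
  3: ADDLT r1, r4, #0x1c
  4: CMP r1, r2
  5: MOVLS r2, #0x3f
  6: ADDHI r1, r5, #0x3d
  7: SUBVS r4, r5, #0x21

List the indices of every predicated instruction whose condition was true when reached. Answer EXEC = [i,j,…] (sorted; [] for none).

[0] flags=1010 → (cmp)
[1] flags=1010 CC?F → skip
[2] flags=1010 VS?F → skip
[3] flags=1010 LT?T → r1=0x8e
[4] flags=0011 → (cmp)
[5] flags=0011 LS?F → skip
[6] flags=0011 HI?T → r1=0xda
[7] flags=0011 VS?T → r4=0x7c

EXEC = [3,6,7]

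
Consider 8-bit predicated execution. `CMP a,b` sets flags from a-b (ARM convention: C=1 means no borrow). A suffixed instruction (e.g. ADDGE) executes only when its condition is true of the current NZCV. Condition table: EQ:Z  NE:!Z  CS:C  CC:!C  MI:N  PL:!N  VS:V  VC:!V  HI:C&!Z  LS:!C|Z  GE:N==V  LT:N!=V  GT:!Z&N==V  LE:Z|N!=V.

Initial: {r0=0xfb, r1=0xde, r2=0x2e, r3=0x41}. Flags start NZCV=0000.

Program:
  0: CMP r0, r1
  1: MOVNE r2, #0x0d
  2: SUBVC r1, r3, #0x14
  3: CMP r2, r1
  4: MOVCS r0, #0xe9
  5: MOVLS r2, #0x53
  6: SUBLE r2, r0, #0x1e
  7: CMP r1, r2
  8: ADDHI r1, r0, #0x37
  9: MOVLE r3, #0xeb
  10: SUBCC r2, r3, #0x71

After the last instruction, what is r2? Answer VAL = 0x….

VAL = 0xd0

0: ✓ CMP  NZCV=0010
1: ✓ MOVNE  r2←0x0d
2: ✓ SUBVC  r1←0x2d
3: ✓ CMP  NZCV=1000
4: · MOVCS
5: ✓ MOVLS  r2←0x53
6: ✓ SUBLE  r2←0xdd
7: ✓ CMP  NZCV=0000
8: · ADDHI
9: · MOVLE
10: ✓ SUBCC  r2←0xd0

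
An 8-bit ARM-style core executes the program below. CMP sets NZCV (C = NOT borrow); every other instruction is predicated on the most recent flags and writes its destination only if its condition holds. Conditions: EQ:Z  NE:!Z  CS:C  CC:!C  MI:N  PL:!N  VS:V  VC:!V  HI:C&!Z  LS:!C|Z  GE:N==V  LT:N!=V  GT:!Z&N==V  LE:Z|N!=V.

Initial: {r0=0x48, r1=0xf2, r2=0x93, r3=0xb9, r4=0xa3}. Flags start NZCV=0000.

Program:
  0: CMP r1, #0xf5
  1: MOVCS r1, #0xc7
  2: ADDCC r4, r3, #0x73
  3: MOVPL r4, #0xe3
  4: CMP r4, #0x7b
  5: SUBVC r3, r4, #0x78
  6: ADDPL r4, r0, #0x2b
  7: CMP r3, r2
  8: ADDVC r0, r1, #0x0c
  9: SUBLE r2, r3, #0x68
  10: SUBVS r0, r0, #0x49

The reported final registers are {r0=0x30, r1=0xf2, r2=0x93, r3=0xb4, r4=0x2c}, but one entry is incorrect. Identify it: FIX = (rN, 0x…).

0: ✓ CMP  NZCV=1000
1: · MOVCS
2: ✓ ADDCC  r4←0x2c
3: · MOVPL
4: ✓ CMP  NZCV=1000
5: ✓ SUBVC  r3←0xb4
6: · ADDPL
7: ✓ CMP  NZCV=0010
8: ✓ ADDVC  r0←0xfe
9: · SUBLE
10: · SUBVS

FIX = (r0, 0xfe)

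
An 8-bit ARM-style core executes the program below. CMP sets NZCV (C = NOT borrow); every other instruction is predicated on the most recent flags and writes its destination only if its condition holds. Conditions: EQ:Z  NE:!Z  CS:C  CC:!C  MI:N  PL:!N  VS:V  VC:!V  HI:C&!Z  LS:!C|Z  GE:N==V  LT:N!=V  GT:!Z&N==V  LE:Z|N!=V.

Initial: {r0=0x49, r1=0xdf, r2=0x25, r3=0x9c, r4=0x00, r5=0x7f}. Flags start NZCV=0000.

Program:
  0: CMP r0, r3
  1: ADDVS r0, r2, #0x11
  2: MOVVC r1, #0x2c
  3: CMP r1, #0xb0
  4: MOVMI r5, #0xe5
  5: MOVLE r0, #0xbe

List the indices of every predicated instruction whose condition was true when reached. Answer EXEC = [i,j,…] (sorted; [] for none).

EXEC = [1]

0: ✓ CMP  NZCV=1001
1: ✓ ADDVS  r0←0x36
2: · MOVVC
3: ✓ CMP  NZCV=0010
4: · MOVMI
5: · MOVLE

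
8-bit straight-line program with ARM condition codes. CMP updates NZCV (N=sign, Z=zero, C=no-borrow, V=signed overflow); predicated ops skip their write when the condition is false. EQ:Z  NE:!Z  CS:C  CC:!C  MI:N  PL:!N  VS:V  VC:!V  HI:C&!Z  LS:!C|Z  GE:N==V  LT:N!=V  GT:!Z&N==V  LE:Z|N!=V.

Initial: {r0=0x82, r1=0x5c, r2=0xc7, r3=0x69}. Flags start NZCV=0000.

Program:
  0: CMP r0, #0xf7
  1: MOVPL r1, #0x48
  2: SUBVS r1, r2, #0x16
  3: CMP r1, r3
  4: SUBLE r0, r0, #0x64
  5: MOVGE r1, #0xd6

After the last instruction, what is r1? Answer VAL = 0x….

[0] flags=1000 → (cmp)
[1] flags=1000 PL?F → skip
[2] flags=1000 VS?F → skip
[3] flags=1000 → (cmp)
[4] flags=1000 LE?T → r0=0x1e
[5] flags=1000 GE?F → skip

VAL = 0x5c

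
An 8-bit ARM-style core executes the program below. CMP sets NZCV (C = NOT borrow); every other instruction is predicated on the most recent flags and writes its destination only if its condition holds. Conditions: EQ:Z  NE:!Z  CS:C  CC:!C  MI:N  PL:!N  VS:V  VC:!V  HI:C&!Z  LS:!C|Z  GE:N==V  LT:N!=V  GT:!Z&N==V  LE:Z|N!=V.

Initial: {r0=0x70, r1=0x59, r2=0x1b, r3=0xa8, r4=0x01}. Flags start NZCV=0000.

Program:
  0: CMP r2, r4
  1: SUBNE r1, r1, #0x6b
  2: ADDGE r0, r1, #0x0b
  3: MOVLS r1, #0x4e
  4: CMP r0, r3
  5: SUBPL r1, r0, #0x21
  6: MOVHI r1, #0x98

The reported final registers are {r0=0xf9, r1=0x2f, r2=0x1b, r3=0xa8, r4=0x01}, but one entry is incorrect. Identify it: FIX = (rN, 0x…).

FIX = (r1, 0x98)

[0] flags=0010 → (cmp)
[1] flags=0010 NE?T → r1=0xee
[2] flags=0010 GE?T → r0=0xf9
[3] flags=0010 LS?F → skip
[4] flags=0010 → (cmp)
[5] flags=0010 PL?T → r1=0xd8
[6] flags=0010 HI?T → r1=0x98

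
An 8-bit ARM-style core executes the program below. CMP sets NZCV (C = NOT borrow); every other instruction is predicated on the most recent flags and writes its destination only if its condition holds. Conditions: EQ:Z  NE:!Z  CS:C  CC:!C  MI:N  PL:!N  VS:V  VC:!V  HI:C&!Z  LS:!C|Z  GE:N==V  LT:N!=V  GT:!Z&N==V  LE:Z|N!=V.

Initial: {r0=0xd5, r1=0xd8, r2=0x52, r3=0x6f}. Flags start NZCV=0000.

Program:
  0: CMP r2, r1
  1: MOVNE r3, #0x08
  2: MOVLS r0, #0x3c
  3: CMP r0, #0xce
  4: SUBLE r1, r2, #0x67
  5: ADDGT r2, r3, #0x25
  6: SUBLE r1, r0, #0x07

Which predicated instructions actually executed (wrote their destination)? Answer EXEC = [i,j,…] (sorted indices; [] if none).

EXEC = [1,2,5]

[0] flags=0000 → (cmp)
[1] flags=0000 NE?T → r3=0x08
[2] flags=0000 LS?T → r0=0x3c
[3] flags=0000 → (cmp)
[4] flags=0000 LE?F → skip
[5] flags=0000 GT?T → r2=0x2d
[6] flags=0000 LE?F → skip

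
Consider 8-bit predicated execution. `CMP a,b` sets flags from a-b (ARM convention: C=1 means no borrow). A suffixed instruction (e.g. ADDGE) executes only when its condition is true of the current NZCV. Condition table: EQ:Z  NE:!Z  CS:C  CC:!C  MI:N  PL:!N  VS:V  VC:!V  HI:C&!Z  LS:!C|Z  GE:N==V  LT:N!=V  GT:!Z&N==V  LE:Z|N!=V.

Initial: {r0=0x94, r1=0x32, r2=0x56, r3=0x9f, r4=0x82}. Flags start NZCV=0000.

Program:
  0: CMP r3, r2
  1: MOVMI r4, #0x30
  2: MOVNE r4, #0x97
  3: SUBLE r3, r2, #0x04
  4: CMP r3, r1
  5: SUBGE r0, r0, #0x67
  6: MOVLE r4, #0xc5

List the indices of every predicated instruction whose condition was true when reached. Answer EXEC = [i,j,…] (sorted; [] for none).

0: ✓ CMP  NZCV=0011
1: · MOVMI
2: ✓ MOVNE  r4←0x97
3: ✓ SUBLE  r3←0x52
4: ✓ CMP  NZCV=0010
5: ✓ SUBGE  r0←0x2d
6: · MOVLE

EXEC = [2,3,5]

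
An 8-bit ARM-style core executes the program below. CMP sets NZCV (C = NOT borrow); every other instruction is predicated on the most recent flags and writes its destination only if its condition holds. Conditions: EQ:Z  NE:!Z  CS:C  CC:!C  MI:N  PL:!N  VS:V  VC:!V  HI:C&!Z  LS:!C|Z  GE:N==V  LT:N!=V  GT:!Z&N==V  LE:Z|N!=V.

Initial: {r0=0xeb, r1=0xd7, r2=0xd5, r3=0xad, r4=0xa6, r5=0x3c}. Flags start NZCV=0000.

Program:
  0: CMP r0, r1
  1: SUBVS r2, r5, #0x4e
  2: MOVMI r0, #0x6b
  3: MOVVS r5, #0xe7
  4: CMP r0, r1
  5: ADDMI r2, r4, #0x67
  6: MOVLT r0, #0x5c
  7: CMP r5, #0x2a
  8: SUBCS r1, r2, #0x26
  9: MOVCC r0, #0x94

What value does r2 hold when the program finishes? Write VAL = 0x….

0: ✓ CMP  NZCV=0010
1: · SUBVS
2: · MOVMI
3: · MOVVS
4: ✓ CMP  NZCV=0010
5: · ADDMI
6: · MOVLT
7: ✓ CMP  NZCV=0010
8: ✓ SUBCS  r1←0xaf
9: · MOVCC

VAL = 0xd5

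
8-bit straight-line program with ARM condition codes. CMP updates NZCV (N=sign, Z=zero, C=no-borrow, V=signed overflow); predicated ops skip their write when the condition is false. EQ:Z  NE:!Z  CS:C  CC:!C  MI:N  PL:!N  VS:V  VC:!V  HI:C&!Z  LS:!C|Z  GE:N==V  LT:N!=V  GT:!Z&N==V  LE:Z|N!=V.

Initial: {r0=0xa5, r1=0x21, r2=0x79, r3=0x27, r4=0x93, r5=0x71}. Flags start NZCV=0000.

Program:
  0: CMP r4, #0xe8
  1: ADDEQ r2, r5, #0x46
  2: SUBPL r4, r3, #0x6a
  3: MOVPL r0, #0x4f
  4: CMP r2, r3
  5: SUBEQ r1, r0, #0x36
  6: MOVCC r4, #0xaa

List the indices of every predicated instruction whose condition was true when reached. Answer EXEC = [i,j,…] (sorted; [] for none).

EXEC = []

0: ✓ CMP  NZCV=1000
1: · ADDEQ
2: · SUBPL
3: · MOVPL
4: ✓ CMP  NZCV=0010
5: · SUBEQ
6: · MOVCC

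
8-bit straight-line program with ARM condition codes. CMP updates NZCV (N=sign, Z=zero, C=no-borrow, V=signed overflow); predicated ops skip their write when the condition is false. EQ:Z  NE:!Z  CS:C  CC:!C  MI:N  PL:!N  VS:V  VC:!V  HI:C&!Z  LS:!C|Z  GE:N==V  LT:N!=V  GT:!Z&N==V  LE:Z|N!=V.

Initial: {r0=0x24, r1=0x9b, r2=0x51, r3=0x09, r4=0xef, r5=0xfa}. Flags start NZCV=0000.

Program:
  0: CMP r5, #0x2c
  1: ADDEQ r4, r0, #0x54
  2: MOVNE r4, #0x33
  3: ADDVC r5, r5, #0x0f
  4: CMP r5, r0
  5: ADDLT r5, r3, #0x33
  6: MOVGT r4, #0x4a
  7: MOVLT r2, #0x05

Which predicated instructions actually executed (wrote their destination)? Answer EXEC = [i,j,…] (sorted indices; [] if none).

EXEC = [2,3,5,7]

0: ✓ CMP  NZCV=1010
1: · ADDEQ
2: ✓ MOVNE  r4←0x33
3: ✓ ADDVC  r5←0x09
4: ✓ CMP  NZCV=1000
5: ✓ ADDLT  r5←0x3c
6: · MOVGT
7: ✓ MOVLT  r2←0x05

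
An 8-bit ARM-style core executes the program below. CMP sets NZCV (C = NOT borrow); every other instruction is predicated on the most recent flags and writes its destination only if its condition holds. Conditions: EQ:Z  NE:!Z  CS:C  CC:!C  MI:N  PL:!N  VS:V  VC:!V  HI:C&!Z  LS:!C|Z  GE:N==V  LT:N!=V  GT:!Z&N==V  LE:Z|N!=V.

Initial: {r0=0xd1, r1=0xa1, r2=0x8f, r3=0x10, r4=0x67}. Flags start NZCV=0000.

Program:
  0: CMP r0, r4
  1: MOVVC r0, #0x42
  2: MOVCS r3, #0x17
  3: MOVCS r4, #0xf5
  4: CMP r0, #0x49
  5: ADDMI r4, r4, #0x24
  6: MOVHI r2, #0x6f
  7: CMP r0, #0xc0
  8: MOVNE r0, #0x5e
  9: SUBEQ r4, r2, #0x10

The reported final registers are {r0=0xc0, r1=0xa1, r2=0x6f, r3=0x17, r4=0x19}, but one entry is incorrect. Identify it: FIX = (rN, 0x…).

0: ✓ CMP  NZCV=0011
1: · MOVVC
2: ✓ MOVCS  r3←0x17
3: ✓ MOVCS  r4←0xf5
4: ✓ CMP  NZCV=1010
5: ✓ ADDMI  r4←0x19
6: ✓ MOVHI  r2←0x6f
7: ✓ CMP  NZCV=0010
8: ✓ MOVNE  r0←0x5e
9: · SUBEQ

FIX = (r0, 0x5e)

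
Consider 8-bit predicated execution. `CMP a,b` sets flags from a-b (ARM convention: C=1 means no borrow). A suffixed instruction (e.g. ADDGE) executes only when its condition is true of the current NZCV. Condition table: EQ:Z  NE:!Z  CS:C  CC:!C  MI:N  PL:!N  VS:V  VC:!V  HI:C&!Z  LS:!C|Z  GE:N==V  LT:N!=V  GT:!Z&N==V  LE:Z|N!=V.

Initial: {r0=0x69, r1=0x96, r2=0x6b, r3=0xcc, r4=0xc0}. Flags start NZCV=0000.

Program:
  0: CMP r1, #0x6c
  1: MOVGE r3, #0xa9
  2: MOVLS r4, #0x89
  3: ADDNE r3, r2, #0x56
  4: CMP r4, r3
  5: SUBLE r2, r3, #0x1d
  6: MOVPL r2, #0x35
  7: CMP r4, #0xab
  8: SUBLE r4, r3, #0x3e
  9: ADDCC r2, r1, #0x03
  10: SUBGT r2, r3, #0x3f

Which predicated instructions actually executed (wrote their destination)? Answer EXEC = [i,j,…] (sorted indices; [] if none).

0: ✓ CMP  NZCV=0011
1: · MOVGE
2: · MOVLS
3: ✓ ADDNE  r3←0xc1
4: ✓ CMP  NZCV=1000
5: ✓ SUBLE  r2←0xa4
6: · MOVPL
7: ✓ CMP  NZCV=0010
8: · SUBLE
9: · ADDCC
10: ✓ SUBGT  r2←0x82

EXEC = [3,5,10]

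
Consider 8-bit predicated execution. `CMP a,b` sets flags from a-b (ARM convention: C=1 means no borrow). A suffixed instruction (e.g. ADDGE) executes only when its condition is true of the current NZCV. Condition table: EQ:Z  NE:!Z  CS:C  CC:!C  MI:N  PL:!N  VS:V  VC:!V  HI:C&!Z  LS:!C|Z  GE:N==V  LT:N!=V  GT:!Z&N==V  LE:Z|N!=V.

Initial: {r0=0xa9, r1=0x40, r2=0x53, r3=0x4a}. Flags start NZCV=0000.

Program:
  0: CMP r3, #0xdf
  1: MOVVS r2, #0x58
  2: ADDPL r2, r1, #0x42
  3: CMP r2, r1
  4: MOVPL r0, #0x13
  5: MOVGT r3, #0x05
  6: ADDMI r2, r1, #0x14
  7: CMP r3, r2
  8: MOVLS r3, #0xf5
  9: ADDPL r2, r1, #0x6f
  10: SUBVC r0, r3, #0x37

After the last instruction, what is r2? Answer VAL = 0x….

VAL = 0x82

0: ✓ CMP  NZCV=0000
1: · MOVVS
2: ✓ ADDPL  r2←0x82
3: ✓ CMP  NZCV=0011
4: ✓ MOVPL  r0←0x13
5: · MOVGT
6: · ADDMI
7: ✓ CMP  NZCV=1001
8: ✓ MOVLS  r3←0xf5
9: · ADDPL
10: · SUBVC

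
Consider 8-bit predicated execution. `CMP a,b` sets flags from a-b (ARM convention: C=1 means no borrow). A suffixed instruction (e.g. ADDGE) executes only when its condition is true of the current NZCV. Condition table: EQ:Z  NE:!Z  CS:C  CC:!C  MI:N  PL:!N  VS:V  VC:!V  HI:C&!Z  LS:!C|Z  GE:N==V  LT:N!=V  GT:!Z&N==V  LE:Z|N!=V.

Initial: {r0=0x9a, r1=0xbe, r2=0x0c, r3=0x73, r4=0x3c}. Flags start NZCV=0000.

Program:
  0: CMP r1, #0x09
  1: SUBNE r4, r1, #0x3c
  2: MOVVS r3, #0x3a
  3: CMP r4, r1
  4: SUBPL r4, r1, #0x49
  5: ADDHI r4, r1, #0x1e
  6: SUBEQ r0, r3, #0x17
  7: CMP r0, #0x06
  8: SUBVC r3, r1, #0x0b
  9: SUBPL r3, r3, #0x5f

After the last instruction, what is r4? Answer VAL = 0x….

VAL = 0x82

0: ✓ CMP  NZCV=1010
1: ✓ SUBNE  r4←0x82
2: · MOVVS
3: ✓ CMP  NZCV=1000
4: · SUBPL
5: · ADDHI
6: · SUBEQ
7: ✓ CMP  NZCV=1010
8: ✓ SUBVC  r3←0xb3
9: · SUBPL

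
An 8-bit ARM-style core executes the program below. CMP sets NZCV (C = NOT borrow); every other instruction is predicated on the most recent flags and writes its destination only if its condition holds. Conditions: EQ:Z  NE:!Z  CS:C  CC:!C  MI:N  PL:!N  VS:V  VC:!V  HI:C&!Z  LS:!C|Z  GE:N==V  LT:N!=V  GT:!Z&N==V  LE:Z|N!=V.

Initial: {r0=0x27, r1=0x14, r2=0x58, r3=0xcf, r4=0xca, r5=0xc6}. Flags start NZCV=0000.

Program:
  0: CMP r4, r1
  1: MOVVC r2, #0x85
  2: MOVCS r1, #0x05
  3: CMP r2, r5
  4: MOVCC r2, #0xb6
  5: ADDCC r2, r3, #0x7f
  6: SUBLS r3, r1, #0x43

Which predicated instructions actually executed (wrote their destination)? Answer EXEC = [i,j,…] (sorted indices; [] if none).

EXEC = [1,2,4,5,6]

0: ✓ CMP  NZCV=1010
1: ✓ MOVVC  r2←0x85
2: ✓ MOVCS  r1←0x05
3: ✓ CMP  NZCV=1000
4: ✓ MOVCC  r2←0xb6
5: ✓ ADDCC  r2←0x4e
6: ✓ SUBLS  r3←0xc2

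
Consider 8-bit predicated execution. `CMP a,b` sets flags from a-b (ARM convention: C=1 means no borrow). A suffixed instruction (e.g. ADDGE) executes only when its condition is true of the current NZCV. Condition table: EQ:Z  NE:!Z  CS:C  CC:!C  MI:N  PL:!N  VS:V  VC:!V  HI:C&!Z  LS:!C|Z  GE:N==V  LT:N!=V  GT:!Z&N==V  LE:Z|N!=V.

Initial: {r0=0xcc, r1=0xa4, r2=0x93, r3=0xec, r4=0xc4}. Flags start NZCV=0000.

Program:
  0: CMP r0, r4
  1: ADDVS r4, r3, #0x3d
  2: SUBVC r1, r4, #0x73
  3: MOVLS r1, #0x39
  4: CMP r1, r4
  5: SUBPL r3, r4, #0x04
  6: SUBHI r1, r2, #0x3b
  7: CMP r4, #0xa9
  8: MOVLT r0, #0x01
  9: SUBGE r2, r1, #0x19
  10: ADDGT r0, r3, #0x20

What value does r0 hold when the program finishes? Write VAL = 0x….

0: ✓ CMP  NZCV=0010
1: · ADDVS
2: ✓ SUBVC  r1←0x51
3: · MOVLS
4: ✓ CMP  NZCV=1001
5: · SUBPL
6: · SUBHI
7: ✓ CMP  NZCV=0010
8: · MOVLT
9: ✓ SUBGE  r2←0x38
10: ✓ ADDGT  r0←0x0c

VAL = 0x0c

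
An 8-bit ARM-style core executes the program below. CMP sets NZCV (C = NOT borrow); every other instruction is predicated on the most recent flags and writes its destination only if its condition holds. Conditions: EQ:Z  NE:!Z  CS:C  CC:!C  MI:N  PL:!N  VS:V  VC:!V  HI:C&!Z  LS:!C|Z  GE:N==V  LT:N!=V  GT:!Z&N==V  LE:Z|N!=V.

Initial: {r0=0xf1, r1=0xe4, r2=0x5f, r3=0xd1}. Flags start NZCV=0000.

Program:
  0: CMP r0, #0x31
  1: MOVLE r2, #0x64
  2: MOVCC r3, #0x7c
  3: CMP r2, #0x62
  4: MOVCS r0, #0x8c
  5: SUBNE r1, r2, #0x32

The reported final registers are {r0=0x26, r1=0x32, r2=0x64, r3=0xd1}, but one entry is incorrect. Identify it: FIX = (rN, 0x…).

[0] flags=1010 → (cmp)
[1] flags=1010 LE?T → r2=0x64
[2] flags=1010 CC?F → skip
[3] flags=0010 → (cmp)
[4] flags=0010 CS?T → r0=0x8c
[5] flags=0010 NE?T → r1=0x32

FIX = (r0, 0x8c)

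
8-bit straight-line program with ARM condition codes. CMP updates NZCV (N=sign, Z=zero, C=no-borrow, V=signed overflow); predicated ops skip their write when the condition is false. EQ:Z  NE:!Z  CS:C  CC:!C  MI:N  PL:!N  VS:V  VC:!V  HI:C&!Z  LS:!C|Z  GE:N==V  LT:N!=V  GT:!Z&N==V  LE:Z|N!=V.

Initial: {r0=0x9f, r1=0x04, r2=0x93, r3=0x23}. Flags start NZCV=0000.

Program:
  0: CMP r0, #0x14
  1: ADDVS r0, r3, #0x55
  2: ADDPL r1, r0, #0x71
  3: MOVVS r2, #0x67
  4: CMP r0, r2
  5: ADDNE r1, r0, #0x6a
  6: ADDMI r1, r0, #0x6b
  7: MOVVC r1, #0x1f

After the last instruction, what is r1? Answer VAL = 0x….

[0] flags=1010 → (cmp)
[1] flags=1010 VS?F → skip
[2] flags=1010 PL?F → skip
[3] flags=1010 VS?F → skip
[4] flags=0010 → (cmp)
[5] flags=0010 NE?T → r1=0x09
[6] flags=0010 MI?F → skip
[7] flags=0010 VC?T → r1=0x1f

VAL = 0x1f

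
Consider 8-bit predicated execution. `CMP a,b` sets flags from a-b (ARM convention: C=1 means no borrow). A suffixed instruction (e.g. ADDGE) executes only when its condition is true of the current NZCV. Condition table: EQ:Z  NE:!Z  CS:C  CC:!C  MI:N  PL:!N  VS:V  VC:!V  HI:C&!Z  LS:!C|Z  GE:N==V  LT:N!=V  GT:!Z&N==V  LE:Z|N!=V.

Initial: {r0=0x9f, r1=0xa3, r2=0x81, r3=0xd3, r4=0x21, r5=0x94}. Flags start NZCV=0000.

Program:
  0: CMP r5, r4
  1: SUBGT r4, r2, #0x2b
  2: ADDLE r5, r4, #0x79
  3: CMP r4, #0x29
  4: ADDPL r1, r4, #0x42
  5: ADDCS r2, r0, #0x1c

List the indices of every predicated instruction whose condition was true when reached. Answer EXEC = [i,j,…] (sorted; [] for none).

EXEC = [2]

[0] flags=0011 → (cmp)
[1] flags=0011 GT?F → skip
[2] flags=0011 LE?T → r5=0x9a
[3] flags=1000 → (cmp)
[4] flags=1000 PL?F → skip
[5] flags=1000 CS?F → skip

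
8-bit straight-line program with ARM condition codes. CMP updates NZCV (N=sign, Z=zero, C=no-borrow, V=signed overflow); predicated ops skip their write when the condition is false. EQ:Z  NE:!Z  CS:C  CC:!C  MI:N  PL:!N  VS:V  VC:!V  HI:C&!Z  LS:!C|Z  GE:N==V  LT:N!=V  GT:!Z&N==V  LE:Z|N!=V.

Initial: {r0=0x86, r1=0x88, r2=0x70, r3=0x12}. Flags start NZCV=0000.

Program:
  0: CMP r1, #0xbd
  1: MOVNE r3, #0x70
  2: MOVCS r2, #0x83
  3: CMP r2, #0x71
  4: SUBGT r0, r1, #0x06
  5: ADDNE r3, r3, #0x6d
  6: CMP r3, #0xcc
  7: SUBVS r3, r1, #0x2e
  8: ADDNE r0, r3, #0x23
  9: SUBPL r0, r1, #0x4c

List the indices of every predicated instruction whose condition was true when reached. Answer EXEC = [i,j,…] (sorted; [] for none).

EXEC = [1,5,8,9]

0: ✓ CMP  NZCV=1000
1: ✓ MOVNE  r3←0x70
2: · MOVCS
3: ✓ CMP  NZCV=1000
4: · SUBGT
5: ✓ ADDNE  r3←0xdd
6: ✓ CMP  NZCV=0010
7: · SUBVS
8: ✓ ADDNE  r0←0x00
9: ✓ SUBPL  r0←0x3c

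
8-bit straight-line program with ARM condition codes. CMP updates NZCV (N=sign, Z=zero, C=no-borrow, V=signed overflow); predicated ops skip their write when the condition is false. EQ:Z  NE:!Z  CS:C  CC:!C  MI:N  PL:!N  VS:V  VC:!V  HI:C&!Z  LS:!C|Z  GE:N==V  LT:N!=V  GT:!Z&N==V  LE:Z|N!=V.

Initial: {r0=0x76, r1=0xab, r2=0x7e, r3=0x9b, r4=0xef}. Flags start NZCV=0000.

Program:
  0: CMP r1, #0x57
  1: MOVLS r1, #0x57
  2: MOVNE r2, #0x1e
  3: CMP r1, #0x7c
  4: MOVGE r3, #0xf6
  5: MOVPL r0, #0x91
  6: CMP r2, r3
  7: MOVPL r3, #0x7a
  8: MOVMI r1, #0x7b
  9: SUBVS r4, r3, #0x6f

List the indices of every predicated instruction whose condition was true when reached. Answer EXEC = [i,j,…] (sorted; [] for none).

[0] flags=0011 → (cmp)
[1] flags=0011 LS?F → skip
[2] flags=0011 NE?T → r2=0x1e
[3] flags=0011 → (cmp)
[4] flags=0011 GE?F → skip
[5] flags=0011 PL?T → r0=0x91
[6] flags=1001 → (cmp)
[7] flags=1001 PL?F → skip
[8] flags=1001 MI?T → r1=0x7b
[9] flags=1001 VS?T → r4=0x2c

EXEC = [2,5,8,9]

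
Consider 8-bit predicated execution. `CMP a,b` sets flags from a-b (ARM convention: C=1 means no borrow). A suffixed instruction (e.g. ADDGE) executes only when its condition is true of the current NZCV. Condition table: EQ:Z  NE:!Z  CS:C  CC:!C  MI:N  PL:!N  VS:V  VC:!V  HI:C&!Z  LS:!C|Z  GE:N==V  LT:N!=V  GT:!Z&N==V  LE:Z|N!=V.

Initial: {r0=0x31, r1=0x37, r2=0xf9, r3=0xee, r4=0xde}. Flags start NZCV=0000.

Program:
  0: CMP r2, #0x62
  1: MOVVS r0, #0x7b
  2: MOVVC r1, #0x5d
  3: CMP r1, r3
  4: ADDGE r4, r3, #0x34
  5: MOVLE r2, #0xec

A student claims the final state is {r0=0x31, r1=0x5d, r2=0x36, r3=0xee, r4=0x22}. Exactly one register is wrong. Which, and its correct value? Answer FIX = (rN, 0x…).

0: ✓ CMP  NZCV=1010
1: · MOVVS
2: ✓ MOVVC  r1←0x5d
3: ✓ CMP  NZCV=0000
4: ✓ ADDGE  r4←0x22
5: · MOVLE

FIX = (r2, 0xf9)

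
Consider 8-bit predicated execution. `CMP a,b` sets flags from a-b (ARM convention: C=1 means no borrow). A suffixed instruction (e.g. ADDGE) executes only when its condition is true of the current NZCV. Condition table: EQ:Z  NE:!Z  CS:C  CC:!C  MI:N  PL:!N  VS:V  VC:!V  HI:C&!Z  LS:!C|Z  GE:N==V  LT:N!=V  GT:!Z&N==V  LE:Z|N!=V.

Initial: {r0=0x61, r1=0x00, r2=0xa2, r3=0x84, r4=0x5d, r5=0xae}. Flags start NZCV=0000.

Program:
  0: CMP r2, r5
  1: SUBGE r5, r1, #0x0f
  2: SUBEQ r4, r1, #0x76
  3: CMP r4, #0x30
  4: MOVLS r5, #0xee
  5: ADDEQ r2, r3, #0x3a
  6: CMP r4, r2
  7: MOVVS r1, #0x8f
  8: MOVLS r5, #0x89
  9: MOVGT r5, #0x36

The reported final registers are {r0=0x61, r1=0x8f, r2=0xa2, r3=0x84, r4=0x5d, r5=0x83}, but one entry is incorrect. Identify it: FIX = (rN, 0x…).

FIX = (r5, 0x36)

0: ✓ CMP  NZCV=1000
1: · SUBGE
2: · SUBEQ
3: ✓ CMP  NZCV=0010
4: · MOVLS
5: · ADDEQ
6: ✓ CMP  NZCV=1001
7: ✓ MOVVS  r1←0x8f
8: ✓ MOVLS  r5←0x89
9: ✓ MOVGT  r5←0x36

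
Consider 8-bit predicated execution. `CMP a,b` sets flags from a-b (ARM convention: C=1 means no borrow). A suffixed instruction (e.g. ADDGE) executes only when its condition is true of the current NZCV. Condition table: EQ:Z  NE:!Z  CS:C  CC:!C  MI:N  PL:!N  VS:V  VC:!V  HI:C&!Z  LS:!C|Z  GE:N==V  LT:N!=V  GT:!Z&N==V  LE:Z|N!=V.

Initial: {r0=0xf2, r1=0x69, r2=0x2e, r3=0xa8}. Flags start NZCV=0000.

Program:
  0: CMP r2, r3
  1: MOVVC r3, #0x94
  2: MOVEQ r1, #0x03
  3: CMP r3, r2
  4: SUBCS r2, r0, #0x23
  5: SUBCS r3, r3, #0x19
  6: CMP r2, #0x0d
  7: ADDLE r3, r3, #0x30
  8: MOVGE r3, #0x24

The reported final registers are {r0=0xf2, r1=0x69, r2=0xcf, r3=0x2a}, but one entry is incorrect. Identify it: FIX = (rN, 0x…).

[0] flags=1001 → (cmp)
[1] flags=1001 VC?F → skip
[2] flags=1001 EQ?F → skip
[3] flags=0011 → (cmp)
[4] flags=0011 CS?T → r2=0xcf
[5] flags=0011 CS?T → r3=0x8f
[6] flags=1010 → (cmp)
[7] flags=1010 LE?T → r3=0xbf
[8] flags=1010 GE?F → skip

FIX = (r3, 0xbf)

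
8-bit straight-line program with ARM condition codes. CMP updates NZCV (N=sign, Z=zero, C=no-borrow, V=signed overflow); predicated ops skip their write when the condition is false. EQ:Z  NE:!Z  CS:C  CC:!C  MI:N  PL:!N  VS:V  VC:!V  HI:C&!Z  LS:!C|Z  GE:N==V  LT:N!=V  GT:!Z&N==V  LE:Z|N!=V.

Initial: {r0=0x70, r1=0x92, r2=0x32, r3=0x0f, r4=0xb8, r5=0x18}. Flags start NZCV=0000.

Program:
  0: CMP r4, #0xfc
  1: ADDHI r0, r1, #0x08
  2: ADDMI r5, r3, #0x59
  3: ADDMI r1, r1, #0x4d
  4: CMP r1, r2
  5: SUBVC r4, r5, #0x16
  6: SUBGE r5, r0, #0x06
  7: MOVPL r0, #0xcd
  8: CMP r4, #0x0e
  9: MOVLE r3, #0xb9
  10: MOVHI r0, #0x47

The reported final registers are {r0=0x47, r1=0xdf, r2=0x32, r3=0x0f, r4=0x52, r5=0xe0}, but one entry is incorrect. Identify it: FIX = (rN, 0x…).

FIX = (r5, 0x68)

0: ✓ CMP  NZCV=1000
1: · ADDHI
2: ✓ ADDMI  r5←0x68
3: ✓ ADDMI  r1←0xdf
4: ✓ CMP  NZCV=1010
5: ✓ SUBVC  r4←0x52
6: · SUBGE
7: · MOVPL
8: ✓ CMP  NZCV=0010
9: · MOVLE
10: ✓ MOVHI  r0←0x47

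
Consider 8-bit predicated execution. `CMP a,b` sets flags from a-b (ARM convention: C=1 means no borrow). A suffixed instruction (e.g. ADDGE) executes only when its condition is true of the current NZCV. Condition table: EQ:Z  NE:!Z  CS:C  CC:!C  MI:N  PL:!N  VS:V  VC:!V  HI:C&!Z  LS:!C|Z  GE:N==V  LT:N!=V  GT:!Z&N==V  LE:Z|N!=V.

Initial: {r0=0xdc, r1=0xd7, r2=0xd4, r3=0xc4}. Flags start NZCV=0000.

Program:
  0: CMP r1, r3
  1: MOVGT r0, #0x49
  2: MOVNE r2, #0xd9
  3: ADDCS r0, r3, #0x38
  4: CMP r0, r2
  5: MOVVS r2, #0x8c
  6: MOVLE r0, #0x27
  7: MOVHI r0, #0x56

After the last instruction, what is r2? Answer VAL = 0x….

VAL = 0xd9

0: ✓ CMP  NZCV=0010
1: ✓ MOVGT  r0←0x49
2: ✓ MOVNE  r2←0xd9
3: ✓ ADDCS  r0←0xfc
4: ✓ CMP  NZCV=0010
5: · MOVVS
6: · MOVLE
7: ✓ MOVHI  r0←0x56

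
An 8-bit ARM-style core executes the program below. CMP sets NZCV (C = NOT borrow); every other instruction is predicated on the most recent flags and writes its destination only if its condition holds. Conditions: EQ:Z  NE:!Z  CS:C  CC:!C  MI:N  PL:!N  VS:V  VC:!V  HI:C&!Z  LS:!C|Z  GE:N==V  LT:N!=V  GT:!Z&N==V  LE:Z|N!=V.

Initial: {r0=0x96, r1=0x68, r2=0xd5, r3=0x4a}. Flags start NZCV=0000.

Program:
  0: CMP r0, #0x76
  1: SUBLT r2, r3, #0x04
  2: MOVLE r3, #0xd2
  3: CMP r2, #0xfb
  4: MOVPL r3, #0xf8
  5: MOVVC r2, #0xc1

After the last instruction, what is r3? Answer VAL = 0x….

[0] flags=0011 → (cmp)
[1] flags=0011 LT?T → r2=0x46
[2] flags=0011 LE?T → r3=0xd2
[3] flags=0000 → (cmp)
[4] flags=0000 PL?T → r3=0xf8
[5] flags=0000 VC?T → r2=0xc1

VAL = 0xf8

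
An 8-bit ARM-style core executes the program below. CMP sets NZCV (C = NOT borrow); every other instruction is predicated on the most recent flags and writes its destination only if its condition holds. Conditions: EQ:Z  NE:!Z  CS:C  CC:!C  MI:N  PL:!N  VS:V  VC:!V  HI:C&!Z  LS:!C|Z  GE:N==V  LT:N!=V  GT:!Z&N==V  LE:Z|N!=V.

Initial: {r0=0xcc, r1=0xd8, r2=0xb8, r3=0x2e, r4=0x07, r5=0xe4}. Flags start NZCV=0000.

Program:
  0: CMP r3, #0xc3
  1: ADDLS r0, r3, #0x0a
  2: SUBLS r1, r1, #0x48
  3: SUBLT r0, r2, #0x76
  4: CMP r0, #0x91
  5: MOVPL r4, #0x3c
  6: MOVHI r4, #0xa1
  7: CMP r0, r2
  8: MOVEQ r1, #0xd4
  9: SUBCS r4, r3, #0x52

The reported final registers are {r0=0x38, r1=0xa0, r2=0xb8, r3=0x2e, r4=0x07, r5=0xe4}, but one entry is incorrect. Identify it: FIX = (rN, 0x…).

FIX = (r1, 0x90)

[0] flags=0000 → (cmp)
[1] flags=0000 LS?T → r0=0x38
[2] flags=0000 LS?T → r1=0x90
[3] flags=0000 LT?F → skip
[4] flags=1001 → (cmp)
[5] flags=1001 PL?F → skip
[6] flags=1001 HI?F → skip
[7] flags=1001 → (cmp)
[8] flags=1001 EQ?F → skip
[9] flags=1001 CS?F → skip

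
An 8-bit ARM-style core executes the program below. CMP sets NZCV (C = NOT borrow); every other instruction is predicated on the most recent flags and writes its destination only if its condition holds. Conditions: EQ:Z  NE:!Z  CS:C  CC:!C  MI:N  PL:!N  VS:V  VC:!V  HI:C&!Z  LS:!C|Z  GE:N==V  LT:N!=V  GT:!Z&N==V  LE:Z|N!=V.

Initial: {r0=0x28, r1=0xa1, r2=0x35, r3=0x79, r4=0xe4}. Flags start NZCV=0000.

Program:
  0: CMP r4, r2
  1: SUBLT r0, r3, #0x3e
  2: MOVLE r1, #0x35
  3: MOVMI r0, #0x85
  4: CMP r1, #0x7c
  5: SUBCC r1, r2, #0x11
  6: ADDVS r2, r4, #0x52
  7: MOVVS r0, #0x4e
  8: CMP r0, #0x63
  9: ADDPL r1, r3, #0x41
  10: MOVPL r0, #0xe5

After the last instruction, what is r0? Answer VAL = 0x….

[0] flags=1010 → (cmp)
[1] flags=1010 LT?T → r0=0x3b
[2] flags=1010 LE?T → r1=0x35
[3] flags=1010 MI?T → r0=0x85
[4] flags=1000 → (cmp)
[5] flags=1000 CC?T → r1=0x24
[6] flags=1000 VS?F → skip
[7] flags=1000 VS?F → skip
[8] flags=0011 → (cmp)
[9] flags=0011 PL?T → r1=0xba
[10] flags=0011 PL?T → r0=0xe5

VAL = 0xe5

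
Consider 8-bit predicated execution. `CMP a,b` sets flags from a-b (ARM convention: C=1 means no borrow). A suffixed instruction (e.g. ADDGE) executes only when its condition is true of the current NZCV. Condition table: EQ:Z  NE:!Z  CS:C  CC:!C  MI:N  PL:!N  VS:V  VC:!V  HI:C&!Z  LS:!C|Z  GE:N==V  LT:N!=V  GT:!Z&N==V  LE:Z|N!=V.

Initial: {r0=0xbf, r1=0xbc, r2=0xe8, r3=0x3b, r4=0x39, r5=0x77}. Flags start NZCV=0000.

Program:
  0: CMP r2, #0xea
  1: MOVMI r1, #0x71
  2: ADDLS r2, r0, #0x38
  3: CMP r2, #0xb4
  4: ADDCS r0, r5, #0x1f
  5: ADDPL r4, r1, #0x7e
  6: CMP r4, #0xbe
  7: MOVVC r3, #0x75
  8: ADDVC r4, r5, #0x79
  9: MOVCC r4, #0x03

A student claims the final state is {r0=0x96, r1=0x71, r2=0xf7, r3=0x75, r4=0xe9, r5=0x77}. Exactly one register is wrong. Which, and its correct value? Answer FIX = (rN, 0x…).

FIX = (r4, 0xf0)

0: ✓ CMP  NZCV=1000
1: ✓ MOVMI  r1←0x71
2: ✓ ADDLS  r2←0xf7
3: ✓ CMP  NZCV=0010
4: ✓ ADDCS  r0←0x96
5: ✓ ADDPL  r4←0xef
6: ✓ CMP  NZCV=0010
7: ✓ MOVVC  r3←0x75
8: ✓ ADDVC  r4←0xf0
9: · MOVCC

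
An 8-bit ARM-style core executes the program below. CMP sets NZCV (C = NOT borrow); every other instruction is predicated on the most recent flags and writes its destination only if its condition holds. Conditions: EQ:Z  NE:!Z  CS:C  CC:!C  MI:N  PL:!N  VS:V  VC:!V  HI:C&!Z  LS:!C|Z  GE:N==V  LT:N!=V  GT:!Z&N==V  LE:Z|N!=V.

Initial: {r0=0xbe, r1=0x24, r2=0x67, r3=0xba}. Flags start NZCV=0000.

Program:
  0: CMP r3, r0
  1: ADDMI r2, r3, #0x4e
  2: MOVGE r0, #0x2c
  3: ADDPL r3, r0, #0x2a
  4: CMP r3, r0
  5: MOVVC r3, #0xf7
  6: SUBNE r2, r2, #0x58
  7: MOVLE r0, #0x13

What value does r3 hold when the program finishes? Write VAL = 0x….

VAL = 0xf7

[0] flags=1000 → (cmp)
[1] flags=1000 MI?T → r2=0x08
[2] flags=1000 GE?F → skip
[3] flags=1000 PL?F → skip
[4] flags=1000 → (cmp)
[5] flags=1000 VC?T → r3=0xf7
[6] flags=1000 NE?T → r2=0xb0
[7] flags=1000 LE?T → r0=0x13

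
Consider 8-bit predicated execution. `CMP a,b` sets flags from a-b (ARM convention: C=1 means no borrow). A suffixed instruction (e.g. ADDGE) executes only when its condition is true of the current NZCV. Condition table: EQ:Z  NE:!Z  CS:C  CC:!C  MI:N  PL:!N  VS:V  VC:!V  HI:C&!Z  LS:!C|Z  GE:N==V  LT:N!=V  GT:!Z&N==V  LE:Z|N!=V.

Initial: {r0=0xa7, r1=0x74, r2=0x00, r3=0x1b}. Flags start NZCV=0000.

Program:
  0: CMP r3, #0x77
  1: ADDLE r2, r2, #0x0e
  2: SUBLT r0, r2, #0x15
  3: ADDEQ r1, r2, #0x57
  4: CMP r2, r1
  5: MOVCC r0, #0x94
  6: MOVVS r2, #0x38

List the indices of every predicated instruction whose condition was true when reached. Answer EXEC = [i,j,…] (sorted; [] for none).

0: ✓ CMP  NZCV=1000
1: ✓ ADDLE  r2←0x0e
2: ✓ SUBLT  r0←0xf9
3: · ADDEQ
4: ✓ CMP  NZCV=1000
5: ✓ MOVCC  r0←0x94
6: · MOVVS

EXEC = [1,2,5]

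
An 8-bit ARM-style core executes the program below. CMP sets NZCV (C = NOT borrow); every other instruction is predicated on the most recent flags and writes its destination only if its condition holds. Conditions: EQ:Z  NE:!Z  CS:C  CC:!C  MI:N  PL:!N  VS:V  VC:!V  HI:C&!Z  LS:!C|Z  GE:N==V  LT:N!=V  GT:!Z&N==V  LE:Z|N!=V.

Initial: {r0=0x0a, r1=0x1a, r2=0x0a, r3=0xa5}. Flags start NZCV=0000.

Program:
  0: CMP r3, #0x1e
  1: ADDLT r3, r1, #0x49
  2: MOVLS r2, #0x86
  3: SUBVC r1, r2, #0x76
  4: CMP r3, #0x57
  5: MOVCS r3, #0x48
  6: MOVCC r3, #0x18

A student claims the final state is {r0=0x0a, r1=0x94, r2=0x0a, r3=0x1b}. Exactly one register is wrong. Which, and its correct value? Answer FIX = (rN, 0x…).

0: ✓ CMP  NZCV=1010
1: ✓ ADDLT  r3←0x63
2: · MOVLS
3: ✓ SUBVC  r1←0x94
4: ✓ CMP  NZCV=0010
5: ✓ MOVCS  r3←0x48
6: · MOVCC

FIX = (r3, 0x48)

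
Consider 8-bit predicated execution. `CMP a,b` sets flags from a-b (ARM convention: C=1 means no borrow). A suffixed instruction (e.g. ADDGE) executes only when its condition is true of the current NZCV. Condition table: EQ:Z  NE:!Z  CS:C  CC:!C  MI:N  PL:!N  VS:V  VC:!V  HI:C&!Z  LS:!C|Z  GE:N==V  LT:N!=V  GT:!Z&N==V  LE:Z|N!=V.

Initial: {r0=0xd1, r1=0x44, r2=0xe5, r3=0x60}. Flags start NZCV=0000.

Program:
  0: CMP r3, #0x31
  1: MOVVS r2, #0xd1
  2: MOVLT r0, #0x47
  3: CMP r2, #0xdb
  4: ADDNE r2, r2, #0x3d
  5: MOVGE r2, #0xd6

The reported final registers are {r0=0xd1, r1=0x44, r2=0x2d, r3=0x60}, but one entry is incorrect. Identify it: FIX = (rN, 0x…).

FIX = (r2, 0xd6)

[0] flags=0010 → (cmp)
[1] flags=0010 VS?F → skip
[2] flags=0010 LT?F → skip
[3] flags=0010 → (cmp)
[4] flags=0010 NE?T → r2=0x22
[5] flags=0010 GE?T → r2=0xd6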